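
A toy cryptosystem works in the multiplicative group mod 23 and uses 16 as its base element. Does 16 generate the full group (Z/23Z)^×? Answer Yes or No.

No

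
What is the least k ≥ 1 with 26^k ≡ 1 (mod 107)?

106

Since 26 ∈ (Z/107Z)^×, its order divides φ(107) = 107 − 1 = 106 = 2 · 53.
Divisors of 106: 1, 2, 53, 106.
Compute 26^d (mod 107) for the divisors d until we hit 1:
26^1 ≡ 26 (mod 107)
26^2 ≡ 34 (mod 107)
26^53 ≡ 106 (mod 107)
26^106 ≡ 1 (mod 107) ✓
Hence ord(26) = 106.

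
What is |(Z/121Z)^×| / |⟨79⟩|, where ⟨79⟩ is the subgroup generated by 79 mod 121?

By Lagrange's theorem, ord_121(79) divides φ(121) = φ(11^2) = 11·(11−1) = 110 = 2 · 5 · 11.
Divisors of 110: 1, 2, 5, 10, 11, 22, 55, 110.
Evaluate successive powers at the divisors of 110:
79^1 ≡ 79
79^2 ≡ 70
79^5 ≡ 21
79^10 ≡ 78
79^11 ≡ 112
79^22 ≡ 81
79^55 ≡ 120
79^110 ≡ 1
Thus |⟨79⟩| = ord(79) = 110.
Index = |(Z/121Z)^×| / |⟨79⟩| = 110 / 110 = 1.

1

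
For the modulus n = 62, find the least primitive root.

φ(62) = φ(2)·φ(31) = 1·30 = 30 = 2 · 3 · 5.
g is a primitive root iff g^(30/q) ≢ 1 (mod 62) for each prime q ∈ {2, 3, 5}.
g = 2: gcd(2, 62) = 2 > 1, not a unit — skip.
g = 3: 3^15 ≡ 61; 3^10 ≡ 25; 3^6 ≡ 47 — none is 1, so 3 is a primitive root.
Hence the least primitive root of 62 is 3.

3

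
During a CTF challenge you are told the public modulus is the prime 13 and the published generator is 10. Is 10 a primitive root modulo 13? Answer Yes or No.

No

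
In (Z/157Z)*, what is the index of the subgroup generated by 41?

The order of 41 must divide φ(157) = 157 − 1 = 156 = 2^2 · 3 · 13.
Divisors of 156: 1, 2, 3, 4, 6, 12, 13, 26, 39, 52, 78, 156.
Compute 41^d (mod 157) for the divisors d until we hit 1:
41^1 ≡ 41 (mod 157)
41^2 ≡ 111 (mod 157)
41^3 ≡ 155 (mod 157)
41^4 ≡ 75 (mod 157)
41^6 ≡ 4 (mod 157)
41^12 ≡ 16 (mod 157)
41^13 ≡ 28 (mod 157)
41^26 ≡ 156 (mod 157)
41^39 ≡ 129 (mod 157)
41^52 ≡ 1 (mod 157) ✓
The order of 41 is 52, so the subgroup it generates has 52 elements.
The index is φ(157) / ord(41) = 156 / 52 = 3.

3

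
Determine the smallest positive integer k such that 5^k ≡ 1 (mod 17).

16

Since 5 ∈ (Z/17Z)^×, its order divides φ(17) = 17 − 1 = 16 = 2^4.
Divisors of 16: 1, 2, 4, 8, 16.
Compute 5^d (mod 17) for the divisors d until we hit 1:
5^1 ≡ 5
5^2 ≡ 8
5^4 ≡ 13
5^8 ≡ 16
5^16 ≡ 1
Therefore the multiplicative order of 5 modulo 17 is 16.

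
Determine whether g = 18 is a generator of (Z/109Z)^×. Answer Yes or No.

φ(109) = 109 − 1 = 108 = 2^2 · 3^3.
An element g generates (Z/109Z)^× iff g^(108/q) ≢ 1 (mod 109) for each prime q ∈ {2, 3}.
18^54 ≡ 108 (mod 109)  [q = 2: ≢ 1 ✓]
18^36 ≡ 45 (mod 109)  [q = 3: ≢ 1 ✓]
None equal 1, so ord_109(18) = 108: 18 is a primitive root.

Yes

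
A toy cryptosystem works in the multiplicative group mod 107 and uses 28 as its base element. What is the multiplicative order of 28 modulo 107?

ord(28) | φ(107) = 107 − 1 = 106 = 2 · 53.
Divisors of 106: 1, 2, 53, 106.
Compute 28^d (mod 107) for the divisors d until we hit 1:
28^1 ≡ 28
28^2 ≡ 35
28^53 ≡ 106
28^106 ≡ 1
The smallest such exponent is 106, so the order of 28 is 106.

106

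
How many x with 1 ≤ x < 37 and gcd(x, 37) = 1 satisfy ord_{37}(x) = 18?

φ(37) = 37 − 1 = 36 = 2^2 · 3^2.
Since (Z/37Z)^× is cyclic of order 36, the number of elements of order d is φ(d) when d | 36 and 0 otherwise.
18 = 2 · 3^2 divides 36, and φ(18) = 6.

6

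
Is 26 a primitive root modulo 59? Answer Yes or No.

No

φ(59) = 59 − 1 = 58 = 2 · 29.
26 is a primitive root mod 59 iff 26^(φ(59)/q) ≢ 1 for every prime q | φ(59), i.e. q ∈ {2, 29}.
26^29 ≡ 1 (mod 59)  [q = 2: ≡ 1 ✗]
26^2 ≡ 27 (mod 59)  [q = 29: ≢ 1 ✓]
The check at q = 2 fails, so 26 generates a proper subgroup.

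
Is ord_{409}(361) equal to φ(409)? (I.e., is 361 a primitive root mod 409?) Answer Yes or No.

No

φ(409) = 409 − 1 = 408 = 2^3 · 3 · 17.
361 is a primitive root mod 409 iff 361^(φ(409)/q) ≢ 1 for every prime q | φ(409), i.e. q ∈ {2, 3, 17}.
361^204 ≡ 1 (mod 409)  [q = 2: ≡ 1 ✗]
361^136 ≡ 1 (mod 409)  [q = 3: ≡ 1 ✗]
361^24 ≡ 83 (mod 409)  [q = 17: ≢ 1 ✓]
Since 361^204 ≡ 1, the order of 361 divides 204 < 408, so 361 is not a primitive root.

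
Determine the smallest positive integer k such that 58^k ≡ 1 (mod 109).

The order of 58 must divide φ(109) = 109 − 1 = 108 = 2^2 · 3^3.
Divisors of 108: 1, 2, 3, 4, 6, 9, 12, 18, 27, 36, 54, 108.
Evaluate successive powers at the divisors of 108:
58^1 ≡ 58
58^2 ≡ 94
58^3 ≡ 2
58^4 ≡ 7
58^6 ≡ 4
58^9 ≡ 8
58^12 ≡ 16
58^18 ≡ 64
58^27 ≡ 76
58^36 ≡ 63
58^54 ≡ 108
58^108 ≡ 1
The smallest such exponent is 108, so the order of 58 is 108.

108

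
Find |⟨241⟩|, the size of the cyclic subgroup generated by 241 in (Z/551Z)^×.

ord(241) | φ(551) = φ(19·29) = (19−1)·(29−1) = 18·28 = 504 = 2^3 · 3^2 · 7.
Divisors of 504: 1, 2, 3, 4, 6, 7, 8, 9, 12, 14, 18, 21, 24, 28, 36, 42, 56, 63, 72, 84, 126, 168, 252, 504.
Test each divisor d:
241^1 ≡ 241 (mod 551)
241^2 ≡ 226 (mod 551)
241^3 ≡ 468 (mod 551)
241^4 ≡ 384 (mod 551)
241^6 ≡ 277 (mod 551)
241^7 ≡ 86 (mod 551)
241^8 ≡ 339 (mod 551)
241^9 ≡ 151 (mod 551)
241^12 ≡ 140 (mod 551)
241^14 ≡ 233 (mod 551)
241^18 ≡ 210 (mod 551)
241^21 ≡ 202 (mod 551)
241^24 ≡ 315 (mod 551)
241^28 ≡ 291 (mod 551)
241^36 ≡ 20 (mod 551)
241^42 ≡ 30 (mod 551)
241^56 ≡ 378 (mod 551)
241^63 ≡ 550 (mod 551)
241^72 ≡ 400 (mod 551)
241^84 ≡ 349 (mod 551)
241^126 ≡ 1 (mod 551) ✓
The smallest such exponent is 126, so the order of 241 is 126.

126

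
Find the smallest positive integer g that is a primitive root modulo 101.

φ(101) = 101 − 1 = 100 = 2^2 · 5^2.
g is a primitive root iff g^(100/q) ≢ 1 (mod 101) for each prime q ∈ {2, 5}.
g = 2: 2^50 ≡ 100; 2^20 ≡ 95 — none is 1, so 2 is a primitive root.
Hence the least primitive root of 101 is 2.

2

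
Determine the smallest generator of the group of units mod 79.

φ(79) = 79 − 1 = 78 = 2 · 3 · 13.
g is a primitive root iff g^(78/q) ≢ 1 (mod 79) for each prime q ∈ {2, 3, 13}.
g = 2: 2^39 ≡ 1 — hits 1, so not a primitive root.
g = 3: 3^39 ≡ 78; 3^26 ≡ 23; 3^6 ≡ 18 — none is 1, so 3 is a primitive root.
The smallest primitive root modulo 79 is 3.

3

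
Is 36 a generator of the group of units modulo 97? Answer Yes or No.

φ(97) = 97 − 1 = 96 = 2^5 · 3.
36 is a primitive root mod 97 iff 36^(φ(97)/q) ≢ 1 for every prime q | φ(97), i.e. q ∈ {2, 3}.
36^48 ≡ 1 (mod 97)  [q = 2: ≡ 1 ✗]
36^32 ≡ 35 (mod 97)  [q = 3: ≢ 1 ✓]
36^48 ≡ 1 shows ord(36) | 48, strictly less than φ(97); not a primitive root.

No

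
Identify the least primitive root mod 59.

2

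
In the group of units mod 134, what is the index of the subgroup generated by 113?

1

The order of 113 must divide φ(134) = φ(2)·φ(67) = 1·66 = 66 = 2 · 3 · 11.
Divisors of 66: 1, 2, 3, 6, 11, 22, 33, 66.
Check 113^d mod 134 for each divisor in increasing order:
113^1 ≡ 113 (mod 134)
113^2 ≡ 39 (mod 134)
113^3 ≡ 119 (mod 134)
113^6 ≡ 91 (mod 134)
113^11 ≡ 97 (mod 134)
113^22 ≡ 29 (mod 134)
113^33 ≡ 133 (mod 134)
113^66 ≡ 1 (mod 134) ✓
The order of 113 is 66, so the subgroup it generates has 66 elements.
Index = |(Z/134Z)^×| / |⟨113⟩| = 66 / 66 = 1.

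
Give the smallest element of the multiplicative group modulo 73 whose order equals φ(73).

5

φ(73) = 73 − 1 = 72 = 2^3 · 3^2.
Test candidates g = 2, 3, … against the prime factors q ∈ {2, 3} of φ(73): g is a generator iff g^(72/q) ≢ 1 for every such q.
g = 2: 2^36 ≡ 1 — hits 1, so not a primitive root.
g = 3: 3^36 ≡ 1 — hits 1, so not a primitive root.
g = 4: 4^36 ≡ 1 — hits 1, so not a primitive root.
g = 5: 5^36 ≡ 72; 5^24 ≡ 8 — none is 1, so 5 is a primitive root.
So 5 is the smallest generator of (Z/73Z)^×.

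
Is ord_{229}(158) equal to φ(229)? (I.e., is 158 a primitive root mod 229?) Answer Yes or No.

No

φ(229) = 229 − 1 = 228 = 2^2 · 3 · 19.
158 is a primitive root mod 229 iff 158^(φ(229)/q) ≢ 1 for every prime q | φ(229), i.e. q ∈ {2, 3, 19}.
158^114 ≡ 1 (mod 229)  [q = 2: ≡ 1 ✗]
158^76 ≡ 94 (mod 229)  [q = 3: ≢ 1 ✓]
158^12 ≡ 42 (mod 229)  [q = 19: ≢ 1 ✓]
158^114 ≡ 1 shows ord(158) | 114, strictly less than φ(229); not a primitive root.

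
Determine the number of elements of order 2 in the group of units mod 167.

1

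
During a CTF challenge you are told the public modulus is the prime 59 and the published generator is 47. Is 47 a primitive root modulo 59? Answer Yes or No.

φ(59) = 59 − 1 = 58 = 2 · 29.
It suffices to check that the order of 47 is not a proper divisor of 58: compute 47^(58/q) for q ∈ {2, 29}.
47^29 ≡ 58 (mod 59)  [q = 2: ≢ 1 ✓]
47^2 ≡ 26 (mod 59)  [q = 29: ≢ 1 ✓]
None equal 1, so ord_59(47) = 58: 47 is a primitive root.

Yes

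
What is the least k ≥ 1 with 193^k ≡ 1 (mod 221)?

By Lagrange's theorem, ord_221(193) divides φ(221) = φ(13·17) = (13−1)·(17−1) = 12·16 = 192 = 2^6 · 3.
Divisors of 192: 1, 2, 3, 4, 6, 8, 12, 16, 24, 32, 48, 64, 96, 192.
Test each divisor d:
193^1 ≡ 193
193^2 ≡ 121
193^3 ≡ 148
193^4 ≡ 55
193^6 ≡ 25
193^8 ≡ 152
193^12 ≡ 183
193^16 ≡ 120
193^24 ≡ 118
193^32 ≡ 35
193^48 ≡ 1
So ord_221(193) = 48.

48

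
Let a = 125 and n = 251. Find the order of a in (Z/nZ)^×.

25

ord(125) | φ(251) = 251 − 1 = 250 = 2 · 5^3.
Divisors of 250: 1, 2, 5, 10, 25, 50, 125, 250.
Compute 125^d (mod 251) for the divisors d until we hit 1:
125^1 ≡ 125 (mod 251)
125^2 ≡ 63 (mod 251)
125^5 ≡ 149 (mod 251)
125^10 ≡ 113 (mod 251)
125^25 ≡ 1 (mod 251) ✓
Therefore the multiplicative order of 125 modulo 251 is 25.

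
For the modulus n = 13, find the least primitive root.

2

φ(13) = 13 − 1 = 12 = 2^2 · 3.
g is a primitive root iff g^(12/q) ≢ 1 (mod 13) for each prime q ∈ {2, 3}.
g = 2: 2^6 ≡ 12; 2^4 ≡ 3 — none is 1, so 2 is a primitive root.
Hence the least primitive root of 13 is 2.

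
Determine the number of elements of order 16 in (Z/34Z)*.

φ(34) = φ(2)·φ(17) = 1·16 = 16 = 2^4.
(Z/34Z)^× is cyclic (|G| = 16); a cyclic group of order m has exactly φ(d) elements of each order d | m, and none otherwise.
16 = 2^4 divides 16, and φ(16) = 8.

8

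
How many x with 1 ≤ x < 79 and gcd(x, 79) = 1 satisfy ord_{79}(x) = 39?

24

φ(79) = 79 − 1 = 78 = 2 · 3 · 13.
(Z/79Z)^× is cyclic (|G| = 78); a cyclic group of order m has exactly φ(d) elements of each order d | m, and none otherwise.
39 = 3 · 13 divides 78, and φ(39) = 24.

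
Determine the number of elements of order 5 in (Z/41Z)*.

4

φ(41) = 41 − 1 = 40 = 2^3 · 5.
(Z/41Z)^× is cyclic (|G| = 40); a cyclic group of order m has exactly φ(d) elements of each order d | m, and none otherwise.
5 | 40, and φ(5) = 5 − 1 = 4.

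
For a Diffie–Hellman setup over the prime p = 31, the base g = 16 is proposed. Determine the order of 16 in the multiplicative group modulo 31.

5

ord(16) | φ(31) = 31 − 1 = 30 = 2 · 3 · 5.
Divisors of 30: 1, 2, 3, 5, 6, 10, 15, 30.
Check 16^d mod 31 for each divisor in increasing order:
16^1 ≡ 16
16^2 ≡ 8
16^3 ≡ 4
16^5 ≡ 1
The smallest such exponent is 5, so the order of 16 is 5.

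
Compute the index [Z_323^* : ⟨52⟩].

16

The order of 52 must divide φ(323) = φ(17·19) = (17−1)·(19−1) = 16·18 = 288 = 2^5 · 3^2.
Divisors of 288: 1, 2, 3, 4, 6, 8, 9, 12, 16, 18, 24, 32, 36, 48, 72, 96, 144, 288.
Test each divisor d:
52^1 ≡ 52 (mod 323)
52^2 ≡ 120 (mod 323)
52^3 ≡ 103 (mod 323)
52^4 ≡ 188 (mod 323)
52^6 ≡ 273 (mod 323)
52^8 ≡ 137 (mod 323)
52^9 ≡ 18 (mod 323)
52^12 ≡ 239 (mod 323)
52^16 ≡ 35 (mod 323)
52^18 ≡ 1 (mod 323) ✓
The order of 52 is 18, so the subgroup it generates has 18 elements.
The index is φ(323) / ord(52) = 288 / 18 = 16.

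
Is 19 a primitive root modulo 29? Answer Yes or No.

Yes

φ(29) = 29 − 1 = 28 = 2^2 · 7.
It suffices to check that the order of 19 is not a proper divisor of 28: compute 19^(28/q) for q ∈ {2, 7}.
19^14 ≡ 28 (mod 29)  [q = 2: ≢ 1 ✓]
19^4 ≡ 24 (mod 29)  [q = 7: ≢ 1 ✓]
None equal 1, so ord_29(19) = 28: 19 is a primitive root.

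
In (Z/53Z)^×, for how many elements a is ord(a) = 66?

φ(53) = 53 − 1 = 52 = 2^2 · 13.
In a cyclic group of order 52, there are φ(d) elements of order d for each divisor d of 52, and zero for non-divisors.
66 does not divide 52, so no element of (Z/53Z)^× has order 66.

0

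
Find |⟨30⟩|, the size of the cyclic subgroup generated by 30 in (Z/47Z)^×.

Since 30 ∈ (Z/47Z)^×, its order divides φ(47) = 47 − 1 = 46 = 2 · 23.
Divisors of 46: 1, 2, 23, 46.
Check 30^d mod 47 for each divisor in increasing order:
30^1 ≡ 30 (mod 47)
30^2 ≡ 7 (mod 47)
30^23 ≡ 46 (mod 47)
30^46 ≡ 1 (mod 47) ✓
Therefore the multiplicative order of 30 modulo 47 is 46.

46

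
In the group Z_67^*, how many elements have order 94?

φ(67) = 67 − 1 = 66 = 2 · 3 · 11.
(Z/67Z)^× is cyclic (|G| = 66); a cyclic group of order m has exactly φ(d) elements of each order d | m, and none otherwise.
Since 94 ∤ 66, the count is 0.

0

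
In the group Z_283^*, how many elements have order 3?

2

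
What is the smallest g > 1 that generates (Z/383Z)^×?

5

φ(383) = 383 − 1 = 382 = 2 · 191.
Test candidates g = 2, 3, … against the prime factors q ∈ {2, 191} of φ(383): g is a generator iff g^(382/q) ≢ 1 for every such q.
g = 2: 2^191 ≡ 1 — hits 1, so not a primitive root.
g = 3: 3^191 ≡ 1 — hits 1, so not a primitive root.
g = 4: 4^191 ≡ 1 — hits 1, so not a primitive root.
g = 5: 5^191 ≡ 382; 5^2 ≡ 25 — none is 1, so 5 is a primitive root.
So 5 is the smallest generator of (Z/383Z)^×.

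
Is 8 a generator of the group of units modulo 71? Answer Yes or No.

No

φ(71) = 71 − 1 = 70 = 2 · 5 · 7.
8 is a primitive root mod 71 iff 8^(φ(71)/q) ≢ 1 for every prime q | φ(71), i.e. q ∈ {2, 5, 7}.
8^35 ≡ 1 (mod 71)  [q = 2: ≡ 1 ✗]
8^14 ≡ 57 (mod 71)  [q = 5: ≢ 1 ✓]
8^10 ≡ 20 (mod 71)  [q = 7: ≢ 1 ✓]
Since 8^35 ≡ 1, the order of 8 divides 35 < 70, so 8 is not a primitive root.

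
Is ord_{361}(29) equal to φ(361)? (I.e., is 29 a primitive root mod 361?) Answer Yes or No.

φ(361) = φ(19^2) = 19·(19−1) = 342 = 2 · 3^2 · 19.
Test 29^(342/q) mod 361 for each prime factor q of 342:
29^171 ≡ 360 (mod 361)  [q = 2: ≢ 1 ✓]
29^114 ≡ 68 (mod 361)  [q = 3: ≢ 1 ✓]
29^18 ≡ 248 (mod 361)  [q = 19: ≢ 1 ✓]
None equal 1, so ord_361(29) = 342: 29 is a primitive root.

Yes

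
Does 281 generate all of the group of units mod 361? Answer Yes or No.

Yes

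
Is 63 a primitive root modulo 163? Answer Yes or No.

φ(163) = 163 − 1 = 162 = 2 · 3^4.
Test 63^(162/q) mod 163 for each prime factor q of 162:
63^81 ≡ 162 (mod 163)  [q = 2: ≢ 1 ✓]
63^54 ≡ 58 (mod 163)  [q = 3: ≢ 1 ✓]
None equal 1, so ord_163(63) = 162: 63 is a primitive root.

Yes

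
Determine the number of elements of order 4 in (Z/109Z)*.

2

φ(109) = 109 − 1 = 108 = 2^2 · 3^3.
Since (Z/109Z)^× is cyclic of order 108, the number of elements of order d is φ(d) when d | 108 and 0 otherwise.
4 = 2^2 divides 108, and φ(4) = 2.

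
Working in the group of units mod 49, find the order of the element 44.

By Lagrange's theorem, ord_49(44) divides φ(49) = φ(7^2) = 7·(7−1) = 42 = 2 · 3 · 7.
Divisors of 42: 1, 2, 3, 6, 7, 14, 21, 42.
Evaluate successive powers at the divisors of 42:
44^1 ≡ 44 (mod 49)
44^2 ≡ 25 (mod 49)
44^3 ≡ 22 (mod 49)
44^6 ≡ 43 (mod 49)
44^7 ≡ 30 (mod 49)
44^14 ≡ 18 (mod 49)
44^21 ≡ 1 (mod 49) ✓
So ord_49(44) = 21.

21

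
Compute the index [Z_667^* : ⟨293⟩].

2

ord(293) | φ(667) = φ(23·29) = (23−1)·(29−1) = 22·28 = 616 = 2^3 · 7 · 11.
Divisors of 616: 1, 2, 4, 7, 8, 11, 14, 22, 28, 44, 56, 77, 88, 154, 308, 616.
Check 293^d mod 667 for each divisor in increasing order:
293^1 ≡ 293
293^2 ≡ 473
293^4 ≡ 284
293^7 ≡ 273
293^8 ≡ 616
293^11 ≡ 160
293^14 ≡ 492
293^22 ≡ 254
293^28 ≡ 610
293^44 ≡ 484
293^56 ≡ 581
293^77 ≡ 597
293^88 ≡ 139
293^154 ≡ 231
293^308 ≡ 1
Thus |⟨293⟩| = ord(293) = 308.
Index = |(Z/667Z)^×| / |⟨293⟩| = 616 / 308 = 2.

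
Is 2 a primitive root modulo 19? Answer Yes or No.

φ(19) = 19 − 1 = 18 = 2 · 3^2.
It suffices to check that the order of 2 is not a proper divisor of 18: compute 2^(18/q) for q ∈ {2, 3}.
2^9 ≡ 18 (mod 19)  [q = 2: ≢ 1 ✓]
2^6 ≡ 7 (mod 19)  [q = 3: ≢ 1 ✓]
None equal 1, so ord_19(2) = 18: 2 is a primitive root.

Yes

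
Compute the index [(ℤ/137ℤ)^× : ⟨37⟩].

The order of 37 must divide φ(137) = 137 − 1 = 136 = 2^3 · 17.
Divisors of 136: 1, 2, 4, 8, 17, 34, 68, 136.
Test each divisor d:
37^1 ≡ 37 (mod 137)
37^2 ≡ 136 (mod 137)
37^4 ≡ 1 (mod 137) ✓
The order of 37 is 4, so the subgroup it generates has 4 elements.
Index = |(Z/137Z)^×| / |⟨37⟩| = 136 / 4 = 34.

34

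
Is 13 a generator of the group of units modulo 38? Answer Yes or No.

Yes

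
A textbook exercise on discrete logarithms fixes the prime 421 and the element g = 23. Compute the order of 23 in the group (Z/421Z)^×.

420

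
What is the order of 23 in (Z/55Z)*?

By Lagrange's theorem, ord_55(23) divides φ(55) = φ(5·11) = (5−1)·(11−1) = 4·10 = 40 = 2^3 · 5.
Divisors of 40: 1, 2, 4, 5, 8, 10, 20, 40.
Evaluate successive powers at the divisors of 40:
23^1 ≡ 23 (mod 55)
23^2 ≡ 34 (mod 55)
23^4 ≡ 1 (mod 55) ✓
So ord_55(23) = 4.

4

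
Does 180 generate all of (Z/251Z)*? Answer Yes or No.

No

φ(251) = 251 − 1 = 250 = 2 · 5^3.
It suffices to check that the order of 180 is not a proper divisor of 250: compute 180^(250/q) for q ∈ {2, 5}.
180^125 ≡ 1 (mod 251)  [q = 2: ≡ 1 ✗]
180^50 ≡ 20 (mod 251)  [q = 5: ≢ 1 ✓]
The check at q = 2 fails, so 180 generates a proper subgroup.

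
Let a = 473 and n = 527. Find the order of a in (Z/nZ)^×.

80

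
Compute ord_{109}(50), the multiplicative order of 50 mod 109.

108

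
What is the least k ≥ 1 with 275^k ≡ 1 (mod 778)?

97

The order of 275 must divide φ(778) = φ(2)·φ(389) = 1·388 = 388 = 2^2 · 97.
Divisors of 388: 1, 2, 4, 97, 194, 388.
Test each divisor d:
275^1 ≡ 275 (mod 778)
275^2 ≡ 159 (mod 778)
275^4 ≡ 385 (mod 778)
275^97 ≡ 1 (mod 778) ✓
Hence ord(275) = 97.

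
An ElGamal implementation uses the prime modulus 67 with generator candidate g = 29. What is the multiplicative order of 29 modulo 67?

Since 29 ∈ (Z/67Z)^×, its order divides φ(67) = 67 − 1 = 66 = 2 · 3 · 11.
Divisors of 66: 1, 2, 3, 6, 11, 22, 33, 66.
Evaluate successive powers at the divisors of 66:
29^1 ≡ 29
29^2 ≡ 37
29^3 ≡ 1
The smallest such exponent is 3, so the order of 29 is 3.

3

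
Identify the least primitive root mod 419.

2

φ(419) = 419 − 1 = 418 = 2 · 11 · 19.
Test candidates g = 2, 3, … against the prime factors q ∈ {2, 11, 19} of φ(419): g is a generator iff g^(418/q) ≢ 1 for every such q.
g = 2: 2^209 ≡ 418; 2^38 ≡ 334; 2^22 ≡ 114 — none is 1, so 2 is a primitive root.
The smallest primitive root modulo 419 is 2.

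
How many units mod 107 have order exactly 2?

φ(107) = 107 − 1 = 106 = 2 · 53.
In a cyclic group of order 106, there are φ(d) elements of order d for each divisor d of 106, and zero for non-divisors.
2 | 106, and φ(2) = 2 − 1 = 1.

1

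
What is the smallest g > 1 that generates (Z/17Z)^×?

φ(17) = 17 − 1 = 16 = 2^4.
Test candidates g = 2, 3, … against the prime factors q ∈ {2} of φ(17): g is a generator iff g^(16/q) ≢ 1 for every such q.
g = 2: 2^8 ≡ 1 — hits 1, so not a primitive root.
g = 3: 3^8 ≡ 16 — none is 1, so 3 is a primitive root.
Hence the least primitive root of 17 is 3.

3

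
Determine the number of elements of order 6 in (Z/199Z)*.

φ(199) = 199 − 1 = 198 = 2 · 3^2 · 11.
(Z/199Z)^× is cyclic (|G| = 198); a cyclic group of order m has exactly φ(d) elements of each order d | m, and none otherwise.
6 = 2 · 3 divides 198, and φ(6) = 2.

2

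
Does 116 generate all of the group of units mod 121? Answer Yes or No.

φ(121) = φ(11^2) = 11·(11−1) = 110 = 2 · 5 · 11.
Test 116^(110/q) mod 121 for each prime factor q of 110:
116^55 ≡ 120 (mod 121)  [q = 2: ≢ 1 ✓]
116^22 ≡ 3 (mod 121)  [q = 5: ≢ 1 ✓]
116^10 ≡ 78 (mod 121)  [q = 11: ≢ 1 ✓]
All checks pass, so 116 has order 110 and is a primitive root modulo 121.

Yes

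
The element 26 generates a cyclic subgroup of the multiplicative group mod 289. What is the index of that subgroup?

2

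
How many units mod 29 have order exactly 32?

φ(29) = 29 − 1 = 28 = 2^2 · 7.
Since (Z/29Z)^× is cyclic of order 28, the number of elements of order d is φ(d) when d | 28 and 0 otherwise.
Since 32 ∤ 28, the count is 0.

0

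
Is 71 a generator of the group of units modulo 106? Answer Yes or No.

Yes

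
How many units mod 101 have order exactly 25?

φ(101) = 101 − 1 = 100 = 2^2 · 5^2.
In a cyclic group of order 100, there are φ(d) elements of order d for each divisor d of 100, and zero for non-divisors.
25 = 5^2 divides 100, and φ(25) = 20.

20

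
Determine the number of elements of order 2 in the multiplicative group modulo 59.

1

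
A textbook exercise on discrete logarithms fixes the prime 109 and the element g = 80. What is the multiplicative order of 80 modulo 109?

27

By Lagrange's theorem, ord_109(80) divides φ(109) = 109 − 1 = 108 = 2^2 · 3^3.
Divisors of 108: 1, 2, 3, 4, 6, 9, 12, 18, 27, 36, 54, 108.
Evaluate successive powers at the divisors of 108:
80^1 ≡ 80
80^2 ≡ 78
80^3 ≡ 27
80^4 ≡ 89
80^6 ≡ 75
80^9 ≡ 63
80^12 ≡ 66
80^18 ≡ 45
80^27 ≡ 1
So ord_109(80) = 27.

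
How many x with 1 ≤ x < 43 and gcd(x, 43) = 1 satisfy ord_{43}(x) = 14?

6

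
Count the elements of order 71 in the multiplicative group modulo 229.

0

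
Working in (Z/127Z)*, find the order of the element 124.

63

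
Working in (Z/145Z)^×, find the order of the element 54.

By Lagrange's theorem, ord_145(54) divides φ(145) = φ(5·29) = (5−1)·(29−1) = 4·28 = 112 = 2^4 · 7.
Divisors of 112: 1, 2, 4, 7, 8, 14, 16, 28, 56, 112.
Check 54^d mod 145 for each divisor in increasing order:
54^1 ≡ 54
54^2 ≡ 16
54^4 ≡ 111
54^7 ≡ 59
54^8 ≡ 141
54^14 ≡ 1
So ord_145(54) = 14.

14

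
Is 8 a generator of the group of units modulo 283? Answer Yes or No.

No

φ(283) = 283 − 1 = 282 = 2 · 3 · 47.
It suffices to check that the order of 8 is not a proper divisor of 282: compute 8^(282/q) for q ∈ {2, 3, 47}.
8^141 ≡ 282 (mod 283)  [q = 2: ≢ 1 ✓]
8^94 ≡ 1 (mod 283)  [q = 3: ≡ 1 ✗]
8^6 ≡ 86 (mod 283)  [q = 47: ≢ 1 ✓]
8^94 ≡ 1 shows ord(8) | 94, strictly less than φ(283); not a primitive root.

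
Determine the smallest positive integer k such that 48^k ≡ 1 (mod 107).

53

ord(48) | φ(107) = 107 − 1 = 106 = 2 · 53.
Divisors of 106: 1, 2, 53, 106.
Test each divisor d:
48^1 ≡ 48 (mod 107)
48^2 ≡ 57 (mod 107)
48^53 ≡ 1 (mod 107) ✓
The smallest such exponent is 53, so the order of 48 is 53.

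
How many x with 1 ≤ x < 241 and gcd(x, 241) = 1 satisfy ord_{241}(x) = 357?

0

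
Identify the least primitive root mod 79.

φ(79) = 79 − 1 = 78 = 2 · 3 · 13.
g is a primitive root iff g^(78/q) ≢ 1 (mod 79) for each prime q ∈ {2, 3, 13}.
g = 2: 2^39 ≡ 1 — hits 1, so not a primitive root.
g = 3: 3^39 ≡ 78; 3^26 ≡ 23; 3^6 ≡ 18 — none is 1, so 3 is a primitive root.
Hence the least primitive root of 79 is 3.

3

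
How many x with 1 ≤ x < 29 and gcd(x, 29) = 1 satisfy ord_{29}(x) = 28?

φ(29) = 29 − 1 = 28 = 2^2 · 7.
Since (Z/29Z)^× is cyclic of order 28, the number of elements of order d is φ(d) when d | 28 and 0 otherwise.
28 = 2^2 · 7 divides 28, and φ(28) = 12.

12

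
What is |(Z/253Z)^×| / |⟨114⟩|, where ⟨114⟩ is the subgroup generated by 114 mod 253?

By Lagrange's theorem, ord_253(114) divides φ(253) = φ(11·23) = (11−1)·(23−1) = 10·22 = 220 = 2^2 · 5 · 11.
Divisors of 220: 1, 2, 4, 5, 10, 11, 20, 22, 44, 55, 110, 220.
Compute 114^d (mod 253) for the divisors d until we hit 1:
114^1 ≡ 114 (mod 253)
114^2 ≡ 93 (mod 253)
114^4 ≡ 47 (mod 253)
114^5 ≡ 45 (mod 253)
114^10 ≡ 1 (mod 253) ✓
The order of 114 is 10, so the subgroup it generates has 10 elements.
The index is φ(253) / ord(114) = 220 / 10 = 22.

22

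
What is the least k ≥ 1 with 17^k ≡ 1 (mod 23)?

22

Since 17 ∈ (Z/23Z)^×, its order divides φ(23) = 23 − 1 = 22 = 2 · 11.
Divisors of 22: 1, 2, 11, 22.
Compute 17^d (mod 23) for the divisors d until we hit 1:
17^1 ≡ 17 (mod 23)
17^2 ≡ 13 (mod 23)
17^11 ≡ 22 (mod 23)
17^22 ≡ 1 (mod 23) ✓
The smallest such exponent is 22, so the order of 17 is 22.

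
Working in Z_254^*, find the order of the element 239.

126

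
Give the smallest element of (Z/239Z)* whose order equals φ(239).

7

φ(239) = 239 − 1 = 238 = 2 · 7 · 17.
Test candidates g = 2, 3, … against the prime factors q ∈ {2, 7, 17} of φ(239): g is a generator iff g^(238/q) ≢ 1 for every such q.
g = 2: 2^119 ≡ 1 — hits 1, so not a primitive root.
g = 3: 3^119 ≡ 1 — hits 1, so not a primitive root.
g = 4: 4^119 ≡ 1 — hits 1, so not a primitive root.
g = 5: 5^119 ≡ 1 — hits 1, so not a primitive root.
g = 6: 6^119 ≡ 1 — hits 1, so not a primitive root.
g = 7: 7^119 ≡ 238; 7^34 ≡ 24; 7^14 ≡ 211 — none is 1, so 7 is a primitive root.
The smallest primitive root modulo 239 is 7.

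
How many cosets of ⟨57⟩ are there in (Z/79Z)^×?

3

By Lagrange's theorem, ord_79(57) divides φ(79) = 79 − 1 = 78 = 2 · 3 · 13.
Divisors of 78: 1, 2, 3, 6, 13, 26, 39, 78.
Test each divisor d:
57^1 ≡ 57 (mod 79)
57^2 ≡ 10 (mod 79)
57^3 ≡ 17 (mod 79)
57^6 ≡ 52 (mod 79)
57^13 ≡ 78 (mod 79)
57^26 ≡ 1 (mod 79) ✓
The order of 57 is 26, so the subgroup it generates has 26 elements.
Index = |(Z/79Z)^×| / |⟨57⟩| = 78 / 26 = 3.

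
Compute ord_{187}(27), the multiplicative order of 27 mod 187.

ord(27) | φ(187) = φ(11·17) = (11−1)·(17−1) = 10·16 = 160 = 2^5 · 5.
Divisors of 160: 1, 2, 4, 5, 8, 10, 16, 20, 32, 40, 80, 160.
Evaluate successive powers at the divisors of 160:
27^1 ≡ 27 (mod 187)
27^2 ≡ 168 (mod 187)
27^4 ≡ 174 (mod 187)
27^5 ≡ 23 (mod 187)
27^8 ≡ 169 (mod 187)
27^10 ≡ 155 (mod 187)
27^16 ≡ 137 (mod 187)
27^20 ≡ 89 (mod 187)
27^32 ≡ 69 (mod 187)
27^40 ≡ 67 (mod 187)
27^80 ≡ 1 (mod 187) ✓
So ord_187(27) = 80.

80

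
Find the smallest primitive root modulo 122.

φ(122) = φ(2)·φ(61) = 1·60 = 60 = 2^2 · 3 · 5.
Test candidates g = 2, 3, … against the prime factors q ∈ {2, 3, 5} of φ(122): g is a generator iff g^(60/q) ≢ 1 for every such q.
g = 2: gcd(2, 122) = 2 > 1, not a unit — skip.
g = 3: 3^30 ≡ 1 — hits 1, so not a primitive root.
g = 4: gcd(4, 122) = 2 > 1, not a unit — skip.
g = 5: 5^30 ≡ 1 — hits 1, so not a primitive root.
g = 6: gcd(6, 122) = 2 > 1, not a unit — skip.
g = 7: 7^30 ≡ 121; 7^20 ≡ 47; 7^12 ≡ 95 — none is 1, so 7 is a primitive root.
So 7 is the smallest generator of (Z/122Z)^×.

7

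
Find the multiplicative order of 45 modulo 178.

11

Since 45 ∈ (Z/178Z)^×, its order divides φ(178) = φ(2)·φ(89) = 1·88 = 88 = 2^3 · 11.
Divisors of 88: 1, 2, 4, 8, 11, 22, 44, 88.
Evaluate successive powers at the divisors of 88:
45^1 ≡ 45 (mod 178)
45^2 ≡ 67 (mod 178)
45^4 ≡ 39 (mod 178)
45^8 ≡ 97 (mod 178)
45^11 ≡ 1 (mod 178) ✓
The smallest such exponent is 11, so the order of 45 is 11.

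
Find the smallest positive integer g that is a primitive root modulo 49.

φ(49) = φ(7^2) = 7·(7−1) = 42 = 2 · 3 · 7.
Test candidates g = 2, 3, … against the prime factors q ∈ {2, 3, 7} of φ(49): g is a generator iff g^(42/q) ≢ 1 for every such q.
g = 2: 2^21 ≡ 1 — hits 1, so not a primitive root.
g = 3: 3^21 ≡ 48; 3^14 ≡ 30; 3^6 ≡ 43 — none is 1, so 3 is a primitive root.
Hence the least primitive root of 49 is 3.

3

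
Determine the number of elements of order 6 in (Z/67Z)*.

2

φ(67) = 67 − 1 = 66 = 2 · 3 · 11.
In a cyclic group of order 66, there are φ(d) elements of order d for each divisor d of 66, and zero for non-divisors.
6 = 2 · 3 divides 66, and φ(6) = 2.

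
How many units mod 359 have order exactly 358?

178

φ(359) = 359 − 1 = 358 = 2 · 179.
In a cyclic group of order 358, there are φ(d) elements of order d for each divisor d of 358, and zero for non-divisors.
358 = 2 · 179 divides 358, and φ(358) = 178.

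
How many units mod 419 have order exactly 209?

180

φ(419) = 419 − 1 = 418 = 2 · 11 · 19.
In a cyclic group of order 418, there are φ(d) elements of order d for each divisor d of 418, and zero for non-divisors.
209 = 11 · 19 divides 418, and φ(209) = 180.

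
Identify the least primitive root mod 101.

2

φ(101) = 101 − 1 = 100 = 2^2 · 5^2.
Test candidates g = 2, 3, … against the prime factors q ∈ {2, 5} of φ(101): g is a generator iff g^(100/q) ≢ 1 for every such q.
g = 2: 2^50 ≡ 100; 2^20 ≡ 95 — none is 1, so 2 is a primitive root.
Hence the least primitive root of 101 is 2.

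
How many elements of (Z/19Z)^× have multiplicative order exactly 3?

φ(19) = 19 − 1 = 18 = 2 · 3^2.
In a cyclic group of order 18, there are φ(d) elements of order d for each divisor d of 18, and zero for non-divisors.
3 | 18, and φ(3) = 3 − 1 = 2.

2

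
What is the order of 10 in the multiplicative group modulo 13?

6

By Lagrange's theorem, ord_13(10) divides φ(13) = 13 − 1 = 12 = 2^2 · 3.
Divisors of 12: 1, 2, 3, 4, 6, 12.
Evaluate successive powers at the divisors of 12:
10^1 ≡ 10
10^2 ≡ 9
10^3 ≡ 12
10^4 ≡ 3
10^6 ≡ 1
So ord_13(10) = 6.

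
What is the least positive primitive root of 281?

3

φ(281) = 281 − 1 = 280 = 2^3 · 5 · 7.
Test candidates g = 2, 3, … against the prime factors q ∈ {2, 5, 7} of φ(281): g is a generator iff g^(280/q) ≢ 1 for every such q.
g = 2: 2^140 ≡ 1 — hits 1, so not a primitive root.
g = 3: 3^140 ≡ 280; 3^56 ≡ 86; 3^40 ≡ 249 — none is 1, so 3 is a primitive root.
The smallest primitive root modulo 281 is 3.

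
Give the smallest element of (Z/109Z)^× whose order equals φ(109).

6

φ(109) = 109 − 1 = 108 = 2^2 · 3^3.
g is a primitive root iff g^(108/q) ≢ 1 (mod 109) for each prime q ∈ {2, 3}.
g = 2: 2^54 ≡ 108; 2^36 ≡ 1 — hits 1, so not a primitive root.
g = 3: 3^54 ≡ 1 — hits 1, so not a primitive root.
g = 4: 4^54 ≡ 1 — hits 1, so not a primitive root.
g = 5: 5^54 ≡ 1 — hits 1, so not a primitive root.
g = 6: 6^54 ≡ 108; 6^36 ≡ 63 — none is 1, so 6 is a primitive root.
Hence the least primitive root of 109 is 6.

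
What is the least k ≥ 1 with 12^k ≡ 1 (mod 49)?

42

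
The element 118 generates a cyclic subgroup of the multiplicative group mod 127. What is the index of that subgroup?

The order of 118 must divide φ(127) = 127 − 1 = 126 = 2 · 3^2 · 7.
Divisors of 126: 1, 2, 3, 6, 7, 9, 14, 18, 21, 42, 63, 126.
Check 118^d mod 127 for each divisor in increasing order:
118^1 ≡ 118
118^2 ≡ 81
118^3 ≡ 33
118^6 ≡ 73
118^7 ≡ 105
118^9 ≡ 123
118^14 ≡ 103
118^18 ≡ 16
118^21 ≡ 20
118^42 ≡ 19
118^63 ≡ 126
118^126 ≡ 1
Thus |⟨118⟩| = ord(118) = 126.
[(Z/127Z)^× : ⟨118⟩] = 126/126 = 1.

1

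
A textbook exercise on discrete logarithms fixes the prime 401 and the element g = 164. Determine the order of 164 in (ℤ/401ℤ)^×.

20

ord(164) | φ(401) = 401 − 1 = 400 = 2^4 · 5^2.
Divisors of 400: 1, 2, 4, 5, 8, 10, 16, 20, 25, 40, 50, 80, 100, 200, 400.
Evaluate successive powers at the divisors of 400:
164^1 ≡ 164
164^2 ≡ 29
164^4 ≡ 39
164^5 ≡ 381
164^8 ≡ 318
164^10 ≡ 400
164^16 ≡ 72
164^20 ≡ 1
So ord_401(164) = 20.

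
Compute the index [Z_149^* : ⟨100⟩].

ord(100) | φ(149) = 149 − 1 = 148 = 2^2 · 37.
Divisors of 148: 1, 2, 4, 37, 74, 148.
Compute 100^d (mod 149) for the divisors d until we hit 1:
100^1 ≡ 100 (mod 149)
100^2 ≡ 17 (mod 149)
100^4 ≡ 140 (mod 149)
100^37 ≡ 148 (mod 149)
100^74 ≡ 1 (mod 149) ✓
The order of 100 is 74, so the subgroup it generates has 74 elements.
The index is φ(149) / ord(100) = 148 / 74 = 2.

2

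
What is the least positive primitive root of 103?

5

φ(103) = 103 − 1 = 102 = 2 · 3 · 17.
g is a primitive root iff g^(102/q) ≢ 1 (mod 103) for each prime q ∈ {2, 3, 17}.
g = 2: 2^51 ≡ 1 — hits 1, so not a primitive root.
g = 3: 3^51 ≡ 102; 3^34 ≡ 1 — hits 1, so not a primitive root.
g = 4: 4^51 ≡ 1 — hits 1, so not a primitive root.
g = 5: 5^51 ≡ 102; 5^34 ≡ 56; 5^6 ≡ 72 — none is 1, so 5 is a primitive root.
The smallest primitive root modulo 103 is 5.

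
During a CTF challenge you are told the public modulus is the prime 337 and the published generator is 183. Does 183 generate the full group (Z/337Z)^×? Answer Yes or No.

φ(337) = 337 − 1 = 336 = 2^4 · 3 · 7.
An element g generates (Z/337Z)^× iff g^(336/q) ≢ 1 (mod 337) for each prime q ∈ {2, 3, 7}.
183^168 ≡ 336 (mod 337)  [q = 2: ≢ 1 ✓]
183^112 ≡ 128 (mod 337)  [q = 3: ≢ 1 ✓]
183^48 ≡ 295 (mod 337)  [q = 7: ≢ 1 ✓]
None equal 1, so ord_337(183) = 336: 183 is a primitive root.

Yes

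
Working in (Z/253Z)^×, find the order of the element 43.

22

Since 43 ∈ (Z/253Z)^×, its order divides φ(253) = φ(11·23) = (11−1)·(23−1) = 10·22 = 220 = 2^2 · 5 · 11.
Divisors of 220: 1, 2, 4, 5, 10, 11, 20, 22, 44, 55, 110, 220.
Check 43^d mod 253 for each divisor in increasing order:
43^1 ≡ 43 (mod 253)
43^2 ≡ 78 (mod 253)
43^4 ≡ 12 (mod 253)
43^5 ≡ 10 (mod 253)
43^10 ≡ 100 (mod 253)
43^11 ≡ 252 (mod 253)
43^20 ≡ 133 (mod 253)
43^22 ≡ 1 (mod 253) ✓
The smallest such exponent is 22, so the order of 43 is 22.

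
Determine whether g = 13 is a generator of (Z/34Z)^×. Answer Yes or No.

φ(34) = φ(2)·φ(17) = 1·16 = 16 = 2^4.
It suffices to check that the order of 13 is not a proper divisor of 16: compute 13^(16/q) for q ∈ {2}.
13^8 ≡ 1 (mod 34)  [q = 2: ≡ 1 ✗]
The check at q = 2 fails, so 13 generates a proper subgroup.

No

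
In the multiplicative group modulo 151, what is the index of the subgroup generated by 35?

1

Since 35 ∈ (Z/151Z)^×, its order divides φ(151) = 151 − 1 = 150 = 2 · 3 · 5^2.
Divisors of 150: 1, 2, 3, 5, 6, 10, 15, 25, 30, 50, 75, 150.
Evaluate successive powers at the divisors of 150:
35^1 ≡ 35
35^2 ≡ 17
35^3 ≡ 142
35^5 ≡ 149
35^6 ≡ 81
35^10 ≡ 4
35^15 ≡ 143
35^25 ≡ 119
35^30 ≡ 64
35^50 ≡ 118
35^75 ≡ 150
35^150 ≡ 1
Thus |⟨35⟩| = ord(35) = 150.
[(Z/151Z)^× : ⟨35⟩] = 150/150 = 1.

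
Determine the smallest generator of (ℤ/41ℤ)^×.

6

φ(41) = 41 − 1 = 40 = 2^3 · 5.
g is a primitive root iff g^(40/q) ≢ 1 (mod 41) for each prime q ∈ {2, 5}.
g = 2: 2^20 ≡ 1 — hits 1, so not a primitive root.
g = 3: 3^20 ≡ 40; 3^8 ≡ 1 — hits 1, so not a primitive root.
g = 4: 4^20 ≡ 1 — hits 1, so not a primitive root.
g = 5: 5^20 ≡ 1 — hits 1, so not a primitive root.
g = 6: 6^20 ≡ 40; 6^8 ≡ 10 — none is 1, so 6 is a primitive root.
The smallest primitive root modulo 41 is 6.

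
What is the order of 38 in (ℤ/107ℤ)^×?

The order of 38 must divide φ(107) = 107 − 1 = 106 = 2 · 53.
Divisors of 106: 1, 2, 53, 106.
Test each divisor d:
38^1 ≡ 38 (mod 107)
38^2 ≡ 53 (mod 107)
38^53 ≡ 106 (mod 107)
38^106 ≡ 1 (mod 107) ✓
Therefore the multiplicative order of 38 modulo 107 is 106.

106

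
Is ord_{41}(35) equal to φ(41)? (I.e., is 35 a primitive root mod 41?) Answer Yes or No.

Yes

φ(41) = 41 − 1 = 40 = 2^3 · 5.
An element g generates (Z/41Z)^× iff g^(40/q) ≢ 1 (mod 41) for each prime q ∈ {2, 5}.
35^20 ≡ 40 (mod 41)  [q = 2: ≢ 1 ✓]
35^8 ≡ 10 (mod 41)  [q = 5: ≢ 1 ✓]
All checks pass, so 35 has order 40 and is a primitive root modulo 41.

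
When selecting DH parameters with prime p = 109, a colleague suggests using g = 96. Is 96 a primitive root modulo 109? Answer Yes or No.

Yes

φ(109) = 109 − 1 = 108 = 2^2 · 3^3.
An element g generates (Z/109Z)^× iff g^(108/q) ≢ 1 (mod 109) for each prime q ∈ {2, 3}.
96^54 ≡ 108 (mod 109)  [q = 2: ≢ 1 ✓]
96^36 ≡ 63 (mod 109)  [q = 3: ≢ 1 ✓]
Every test exponent gives a nontrivial residue, hence 96 generates the full group.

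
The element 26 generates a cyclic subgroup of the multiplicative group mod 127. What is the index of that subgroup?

Since 26 ∈ (Z/127Z)^×, its order divides φ(127) = 127 − 1 = 126 = 2 · 3^2 · 7.
Divisors of 126: 1, 2, 3, 6, 7, 9, 14, 18, 21, 42, 63, 126.
Compute 26^d (mod 127) for the divisors d until we hit 1:
26^1 ≡ 26 (mod 127)
26^2 ≡ 41 (mod 127)
26^3 ≡ 50 (mod 127)
26^6 ≡ 87 (mod 127)
26^7 ≡ 103 (mod 127)
26^9 ≡ 32 (mod 127)
26^14 ≡ 68 (mod 127)
26^18 ≡ 8 (mod 127)
26^21 ≡ 19 (mod 127)
26^42 ≡ 107 (mod 127)
26^63 ≡ 1 (mod 127) ✓
So ord_127(26) = 63, hence |⟨26⟩| = 63.
The index is φ(127) / ord(26) = 126 / 63 = 2.

2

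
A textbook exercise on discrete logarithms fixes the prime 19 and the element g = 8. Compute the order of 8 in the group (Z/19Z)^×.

6

The order of 8 must divide φ(19) = 19 − 1 = 18 = 2 · 3^2.
Divisors of 18: 1, 2, 3, 6, 9, 18.
Evaluate successive powers at the divisors of 18:
8^1 ≡ 8
8^2 ≡ 7
8^3 ≡ 18
8^6 ≡ 1
Therefore the multiplicative order of 8 modulo 19 is 6.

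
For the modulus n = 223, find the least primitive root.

3

φ(223) = 223 − 1 = 222 = 2 · 3 · 37.
g is a primitive root iff g^(222/q) ≢ 1 (mod 223) for each prime q ∈ {2, 3, 37}.
g = 2: 2^111 ≡ 1 — hits 1, so not a primitive root.
g = 3: 3^111 ≡ 222; 3^74 ≡ 183; 3^6 ≡ 60 — none is 1, so 3 is a primitive root.
So 3 is the smallest generator of (Z/223Z)^×.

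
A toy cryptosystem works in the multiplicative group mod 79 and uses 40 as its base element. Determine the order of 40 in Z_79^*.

39

ord(40) | φ(79) = 79 − 1 = 78 = 2 · 3 · 13.
Divisors of 78: 1, 2, 3, 6, 13, 26, 39, 78.
Check 40^d mod 79 for each divisor in increasing order:
40^1 ≡ 40 (mod 79)
40^2 ≡ 20 (mod 79)
40^3 ≡ 10 (mod 79)
40^6 ≡ 21 (mod 79)
40^13 ≡ 23 (mod 79)
40^26 ≡ 55 (mod 79)
40^39 ≡ 1 (mod 79) ✓
The smallest such exponent is 39, so the order of 40 is 39.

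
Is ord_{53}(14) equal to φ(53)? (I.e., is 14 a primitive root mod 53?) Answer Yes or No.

φ(53) = 53 − 1 = 52 = 2^2 · 13.
14 is a primitive root mod 53 iff 14^(φ(53)/q) ≢ 1 for every prime q | φ(53), i.e. q ∈ {2, 13}.
14^26 ≡ 52 (mod 53)  [q = 2: ≢ 1 ✓]
14^4 ≡ 44 (mod 53)  [q = 13: ≢ 1 ✓]
Every test exponent gives a nontrivial residue, hence 14 generates the full group.

Yes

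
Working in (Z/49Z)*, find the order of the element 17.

Since 17 ∈ (Z/49Z)^×, its order divides φ(49) = φ(7^2) = 7·(7−1) = 42 = 2 · 3 · 7.
Divisors of 42: 1, 2, 3, 6, 7, 14, 21, 42.
Compute 17^d (mod 49) for the divisors d until we hit 1:
17^1 ≡ 17
17^2 ≡ 44
17^3 ≡ 13
17^6 ≡ 22
17^7 ≡ 31
17^14 ≡ 30
17^21 ≡ 48
17^42 ≡ 1
The smallest such exponent is 42, so the order of 17 is 42.

42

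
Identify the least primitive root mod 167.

5

φ(167) = 167 − 1 = 166 = 2 · 83.
Test candidates g = 2, 3, … against the prime factors q ∈ {2, 83} of φ(167): g is a generator iff g^(166/q) ≢ 1 for every such q.
g = 2: 2^83 ≡ 1 — hits 1, so not a primitive root.
g = 3: 3^83 ≡ 1 — hits 1, so not a primitive root.
g = 4: 4^83 ≡ 1 — hits 1, so not a primitive root.
g = 5: 5^83 ≡ 166; 5^2 ≡ 25 — none is 1, so 5 is a primitive root.
The smallest primitive root modulo 167 is 5.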